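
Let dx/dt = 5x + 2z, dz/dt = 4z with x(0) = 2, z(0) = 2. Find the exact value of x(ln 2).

A = [[5,2],[0,4]]; eigenvalues λ = 4, 5.
Eigenvectors: (-2,1) for λ=4, (-1,0) for λ=5.
From the initial condition, c_1 = 2, c_2 = -6.
x(ln 2) = (2)(2^4)(-2) + (-6)(2^5)(-1) = 128.

128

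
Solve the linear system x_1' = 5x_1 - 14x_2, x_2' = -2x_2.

x_1(t) = 2C_1e^(-2t) + C_2e^(5t), x_2(t) = C_1e^(-2t)

Coefficient matrix A = [[5, -14], [0, -2]].
Characteristic polynomial det(A - λI) = λ^2 - 3λ - 10 = 0.
Eigenvalues λ = -2, 5.
For λ=-2: (A-λI) row 1 is [7, -14], so an eigenvector is (2, 1).
For λ=5: (A-λI) row 1 is [0, -14], so an eigenvector is (1, 0).
General solution: C_1e^(-2t)(2,1) + C_2e^(5t)(1,0).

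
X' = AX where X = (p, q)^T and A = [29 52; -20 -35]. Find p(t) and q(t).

Coefficient matrix A = [[29, 52], [-20, -35]].
Characteristic polynomial det(A - λI) = λ^2 + 6λ + 25 = 0.
Eigenvalues λ = -3 ± 4i (complex conjugate pair).
For λ=-3+4i: an eigenvector is (-3,2) - i(2,-1) = (-3 - 2i, 2 + i).
A real fundamental pair from Re and Im of e^((-3+4i)t)v: X_1 = e^(-3t)(cos(4t)·(-3,2) + sin(4t)·(2,-1)), X_2 = e^(-3t)(sin(4t)·(-3,2) - cos(4t)·(2,-1)).
General solution: C_1X_1 + C_2X_2.

p(t) = 2C_1e^(-3t)sin(4t) - 3C_1e^(-3t)cos(4t) - 3C_2e^(-3t)sin(4t) - 2C_2e^(-3t)cos(4t), q(t) = -C_1e^(-3t)sin(4t) + 2C_1e^(-3t)cos(4t) + 2C_2e^(-3t)sin(4t) + C_2e^(-3t)cos(4t)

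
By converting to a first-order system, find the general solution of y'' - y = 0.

Let x_1 = y, x_2 = y'. Then x_1' = x_2 and x_2' = x_1.
A = [[0,1],[1,0]]; det(A-λI) = λ^2 - 1.
Eigenvalues λ = -1, 1 with eigenvectors (1,-1), (1,1).

y(t) = C_1e^(-t) + C_2e^(t)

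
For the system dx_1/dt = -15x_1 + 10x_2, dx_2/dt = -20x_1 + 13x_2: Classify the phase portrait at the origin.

stable spiral

A = [[-15,10],[-20,13]]; det(A-λI) = λ^2 + 2λ + 5.
λ = -1 ± 2i: negative real part.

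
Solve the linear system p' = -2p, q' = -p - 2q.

p(t) = -c_2e^(-2t), q(t) = c_1e^(-2t) + c_2te^(-2t) + c_2e^(-2t)

Coefficient matrix A = [[-2, 0], [-1, -2]].
Characteristic polynomial det(A - λI) = λ^2 + 4λ + 4 = 0.
Single eigenvalue λ = -2 with algebraic multiplicity 2.
Eigenvector v = (0,1); generalized eigenvector w with (A-λI)w=v is (-1,1).
General solution: e^(-2t)[c_1·v + c_2·(t·v + w)].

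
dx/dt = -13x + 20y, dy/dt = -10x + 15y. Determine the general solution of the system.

x(t) = c_1e^(t)sin(2t) - 3c_1e^(t)cos(2t) - 3c_2e^(t)sin(2t) - c_2e^(t)cos(2t), y(t) = c_1e^(t)sin(2t) - 2c_1e^(t)cos(2t) - 2c_2e^(t)sin(2t) - c_2e^(t)cos(2t)

Coefficient matrix A = [[-13, 20], [-10, 15]].
Characteristic polynomial det(A - λI) = λ^2 - 2λ + 5 = 0.
Eigenvalues λ = 1 ± 2i (complex conjugate pair).
For λ=1+2i: an eigenvector is (-3,-2) - i(1,1) = (-3 - i, -2 - i).
A real fundamental pair from Re and Im of e^((1+2i)t)v: X_1 = e^(t)(cos(2t)·(-3,-2) + sin(2t)·(1,1)), X_2 = e^(t)(sin(2t)·(-3,-2) - cos(2t)·(1,1)).
General solution: c_1X_1 + c_2X_2.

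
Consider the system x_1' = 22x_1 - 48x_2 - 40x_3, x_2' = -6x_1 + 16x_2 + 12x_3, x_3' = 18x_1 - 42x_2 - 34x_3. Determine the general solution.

x_1(t) = -3c_1e^(-2t) - 4c_2e^(4t) + 2c_3e^(2t), x_2(t) = c_1e^(-2t) + c_2e^(4t), x_3(t) = -3c_1e^(-2t) - 3c_2e^(4t) + c_3e^(2t)

Coefficient matrix A = [[22, -48, -40], [-6, 16, 12], [18, -42, -34]].
det(A - λI) = 0 gives eigenvalues λ = -2, 4, 2.
For λ=-2: eigenvector (-3,1,-3).
For λ=4: eigenvector (-4,1,-3).
For λ=2: eigenvector (2,0,1).
General solution: c_1e^(-2t)(-3,1,-3) + c_2e^(4t)(-4,1,-3) + c_3e^(2t)(2,0,1).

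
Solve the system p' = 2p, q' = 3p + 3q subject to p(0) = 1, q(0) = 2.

p(t) = e^(2t), q(t) = 5e^(3t) - 3e^(2t)

Coefficient matrix A = [[2, 0], [3, 3]].
Characteristic polynomial det(A - λI) = λ^2 - 5λ + 6 = 0.
Eigenvalues λ = 2, 3.
For λ=2: (A-λI) row 2 is [3, 1], so an eigenvector is (-1, 3).
For λ=3: (A-λI) row 1 is [-1, 0], so an eigenvector is (0, -1).
General solution: K_1e^(2t)(-1,3) + K_2e^(3t)(0,-1).
Applying p(0)=1, q(0)=2 gives K_1=-1, K_2=-5.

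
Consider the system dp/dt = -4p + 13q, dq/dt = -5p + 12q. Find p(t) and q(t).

Coefficient matrix A = [[-4, 13], [-5, 12]].
Characteristic polynomial det(A - λI) = λ^2 - 8λ + 17 = 0.
Eigenvalues λ = 4 ± i (complex conjugate pair).
For λ=4+i: an eigenvector is (2,1) - i(-3,-2) = (2 + 3i, 1 + 2i).
A real fundamental pair from Re and Im of e^((4+i)t)v: X_1 = e^(4t)(cos(t)·(2,1) + sin(t)·(-3,-2)), X_2 = e^(4t)(sin(t)·(2,1) - cos(t)·(-3,-2)).
General solution: C_1X_1 + C_2X_2.

p(t) = -3C_1e^(4t)sin(t) + 2C_1e^(4t)cos(t) + 2C_2e^(4t)sin(t) + 3C_2e^(4t)cos(t), q(t) = -2C_1e^(4t)sin(t) + C_1e^(4t)cos(t) + C_2e^(4t)sin(t) + 2C_2e^(4t)cos(t)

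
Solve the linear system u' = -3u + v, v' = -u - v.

u(t) = -K_1e^(-2t) - K_2te^(-2t) - 2K_2e^(-2t), v(t) = -K_1e^(-2t) - K_2te^(-2t) - 3K_2e^(-2t)

Coefficient matrix A = [[-3, 1], [-1, -1]].
Characteristic polynomial det(A - λI) = λ^2 + 4λ + 4 = 0.
Single eigenvalue λ = -2 with algebraic multiplicity 2.
Eigenvector v = (-1,-1); generalized eigenvector w with (A-λI)w=v is (-2,-3).
General solution: e^(-2t)[K_1·v + K_2·(t·v + w)].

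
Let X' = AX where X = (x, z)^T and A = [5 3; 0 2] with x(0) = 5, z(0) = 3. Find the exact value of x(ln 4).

A = [[5,3],[0,2]]; eigenvalues λ = 2, 5.
Eigenvectors: (-1,1) for λ=2, (-1,0) for λ=5.
From the initial condition, c_1 = 3, c_2 = -8.
x(ln 4) = (3)(4^2)(-1) + (-8)(4^5)(-1) = 8144.

8144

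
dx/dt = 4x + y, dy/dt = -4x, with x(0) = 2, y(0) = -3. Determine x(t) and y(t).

Coefficient matrix A = [[4, 1], [-4, 0]].
Characteristic polynomial det(A - λI) = λ^2 - 4λ + 4 = 0.
Single eigenvalue λ = 2 with algebraic multiplicity 2.
Eigenvector v = (1,-2); generalized eigenvector w with (A-λI)w=v is (-1,3).
General solution: e^(2t)[K_1·v + K_2·(t·v + w)].
Applying x(0)=2, y(0)=-3 gives K_1=3, K_2=1.

x(t) = te^(2t) + 2e^(2t), y(t) = -2te^(2t) - 3e^(2t)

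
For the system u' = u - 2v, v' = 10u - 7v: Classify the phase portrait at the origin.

stable spiral

A = [[1,-2],[10,-7]]; det(A-λI) = λ^2 + 6λ + 13.
λ = -3 ± 2i: negative real part.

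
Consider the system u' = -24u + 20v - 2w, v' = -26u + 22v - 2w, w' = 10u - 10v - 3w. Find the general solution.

u(t) = C_1e^(-4t) - 2C_2e^(-3t) + 4C_3e^(2t), v(t) = C_1e^(-4t) - 2C_2e^(-3t) + 5C_3e^(2t), w(t) = C_2e^(-3t) - 2C_3e^(2t)

Coefficient matrix A = [[-24, 20, -2], [-26, 22, -2], [10, -10, -3]].
det(A - λI) = 0 gives eigenvalues λ = -4, -3, 2.
For λ=-4: eigenvector (1,1,0).
For λ=-3: eigenvector (-2,-2,1).
For λ=2: eigenvector (4,5,-2).
General solution: C_1e^(-4t)(1,1,0) + C_2e^(-3t)(-2,-2,1) + C_3e^(2t)(4,5,-2).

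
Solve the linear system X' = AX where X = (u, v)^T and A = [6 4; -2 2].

Coefficient matrix A = [[6, 4], [-2, 2]].
Characteristic polynomial det(A - λI) = λ^2 - 8λ + 20 = 0.
Eigenvalues λ = 4 ± 2i (complex conjugate pair).
For λ=4+2i: an eigenvector is (-1,1) - i(1,0) = (-1 - i, 1).
A real fundamental pair from Re and Im of e^((4+2i)t)v: X_1 = e^(4t)(cos(2t)·(-1,1) + sin(2t)·(1,0)), X_2 = e^(4t)(sin(2t)·(-1,1) - cos(2t)·(1,0)).
General solution: C_1X_1 + C_2X_2.

u(t) = C_1e^(4t)sin(2t) - C_1e^(4t)cos(2t) - C_2e^(4t)sin(2t) - C_2e^(4t)cos(2t), v(t) = C_1e^(4t)cos(2t) + C_2e^(4t)sin(2t)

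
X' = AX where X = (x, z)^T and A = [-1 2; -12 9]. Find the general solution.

Coefficient matrix A = [[-1, 2], [-12, 9]].
Characteristic polynomial det(A - λI) = λ^2 - 8λ + 15 = 0.
Eigenvalues λ = 5, 3.
For λ=5: (A-λI) row 1 is [-6, 2], so an eigenvector is (1, 3).
For λ=3: (A-λI) row 1 is [-4, 2], so an eigenvector is (1, 2).
General solution: c_1e^(5t)(1,3) + c_2e^(3t)(1,2).

x(t) = c_1e^(5t) + c_2e^(3t), z(t) = 3c_1e^(5t) + 2c_2e^(3t)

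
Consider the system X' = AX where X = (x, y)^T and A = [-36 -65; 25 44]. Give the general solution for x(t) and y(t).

x(t) = -2K_1e^(4t)sin(5t) - 3K_1e^(4t)cos(5t) - 3K_2e^(4t)sin(5t) + 2K_2e^(4t)cos(5t), y(t) = K_1e^(4t)sin(5t) + 2K_1e^(4t)cos(5t) + 2K_2e^(4t)sin(5t) - K_2e^(4t)cos(5t)

Coefficient matrix A = [[-36, -65], [25, 44]].
Characteristic polynomial det(A - λI) = λ^2 - 8λ + 41 = 0.
Eigenvalues λ = 4 ± 5i (complex conjugate pair).
For λ=4+5i: an eigenvector is (-3,2) - i(-2,1) = (-3 + 2i, 2 - i).
A real fundamental pair from Re and Im of e^((4+5i)t)v: X_1 = e^(4t)(cos(5t)·(-3,2) + sin(5t)·(-2,1)), X_2 = e^(4t)(sin(5t)·(-3,2) - cos(5t)·(-2,1)).
General solution: K_1X_1 + K_2X_2.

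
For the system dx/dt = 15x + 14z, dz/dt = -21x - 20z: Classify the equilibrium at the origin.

A = [[15,14],[-21,-20]]; det(A-λI) = λ^2 + 5λ - 6.
λ = 1, -6: opposite signs.

saddle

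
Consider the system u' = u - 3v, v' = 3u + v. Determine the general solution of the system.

u(t) = c_1e^(t)sin(3t) - c_2e^(t)cos(3t), v(t) = -c_1e^(t)cos(3t) - c_2e^(t)sin(3t)

Coefficient matrix A = [[1, -3], [3, 1]].
Characteristic polynomial det(A - λI) = λ^2 - 2λ + 10 = 0.
Eigenvalues λ = 1 ± 3i (complex conjugate pair).
For λ=1+3i: an eigenvector is (0,-1) - i(1,0) = (0 - i, -1).
A real fundamental pair from Re and Im of e^((1+3i)t)v: X_1 = e^(t)(cos(3t)·(0,-1) + sin(3t)·(1,0)), X_2 = e^(t)(sin(3t)·(0,-1) - cos(3t)·(1,0)).
General solution: c_1X_1 + c_2X_2.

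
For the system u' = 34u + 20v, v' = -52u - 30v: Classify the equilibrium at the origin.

A = [[34,20],[-52,-30]]; det(A-λI) = λ^2 - 4λ + 20.
λ = 2 ± 4i: positive real part.

unstable spiral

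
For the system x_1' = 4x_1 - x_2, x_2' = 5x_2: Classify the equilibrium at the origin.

unstable node

A = [[4,-1],[0,5]]; det(A-λI) = λ^2 - 9λ + 20.
λ = 4, 5: both positive.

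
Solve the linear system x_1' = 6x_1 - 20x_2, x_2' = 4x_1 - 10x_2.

Coefficient matrix A = [[6, -20], [4, -10]].
Characteristic polynomial det(A - λI) = λ^2 + 4λ + 20 = 0.
Eigenvalues λ = -2 ± 4i (complex conjugate pair).
For λ=-2+4i: an eigenvector is (1,0) - i(2,1) = (1 - 2i, 0 - i).
A real fundamental pair from Re and Im of e^((-2+4i)t)v: X_1 = e^(-2t)(cos(4t)·(1,0) + sin(4t)·(2,1)), X_2 = e^(-2t)(sin(4t)·(1,0) - cos(4t)·(2,1)).
General solution: c_1X_1 + c_2X_2.

x_1(t) = 2c_1e^(-2t)sin(4t) + c_1e^(-2t)cos(4t) + c_2e^(-2t)sin(4t) - 2c_2e^(-2t)cos(4t), x_2(t) = c_1e^(-2t)sin(4t) - c_2e^(-2t)cos(4t)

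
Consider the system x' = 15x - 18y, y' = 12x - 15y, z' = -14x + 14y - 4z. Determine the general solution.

x(t) = c_1e^(-3t) + 3c_2e^(3t), y(t) = c_1e^(-3t) + 2c_2e^(3t), z(t) = -2c_2e^(3t) + c_3e^(-4t)

Coefficient matrix A = [[15, -18, 0], [12, -15, 0], [-14, 14, -4]].
det(A - λI) = 0 gives eigenvalues λ = -3, 3, -4.
For λ=-3: eigenvector (1,1,0).
For λ=3: eigenvector (3,2,-2).
For λ=-4: eigenvector (0,0,1).
General solution: c_1e^(-3t)(1,1,0) + c_2e^(3t)(3,2,-2) + c_3e^(-4t)(0,0,1).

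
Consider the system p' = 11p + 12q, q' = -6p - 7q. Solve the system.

p(t) = -C_1e^(-t) - 2C_2e^(5t), q(t) = C_1e^(-t) + C_2e^(5t)

Coefficient matrix A = [[11, 12], [-6, -7]].
Characteristic polynomial det(A - λI) = λ^2 - 4λ - 5 = 0.
Eigenvalues λ = -1, 5.
For λ=-1: (A-λI) row 1 is [12, 12], so an eigenvector is (-1, 1).
For λ=5: (A-λI) row 1 is [6, 12], so an eigenvector is (-2, 1).
General solution: C_1e^(-t)(-1,1) + C_2e^(5t)(-2,1).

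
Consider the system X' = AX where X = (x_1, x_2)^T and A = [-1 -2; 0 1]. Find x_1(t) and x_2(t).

Coefficient matrix A = [[-1, -2], [0, 1]].
Characteristic polynomial det(A - λI) = λ^2 - 1 = 0.
Eigenvalues λ = -1, 1.
For λ=-1: (A-λI) row 1 is [0, -2], so an eigenvector is (1, 0).
For λ=1: (A-λI) row 1 is [-2, -2], so an eigenvector is (-1, 1).
General solution: c_1e^(-t)(1,0) + c_2e^(t)(-1,1).

x_1(t) = c_1e^(-t) - c_2e^(t), x_2(t) = c_2e^(t)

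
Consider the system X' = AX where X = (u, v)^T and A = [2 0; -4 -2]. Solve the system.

u(t) = -K_1e^(2t), v(t) = K_1e^(2t) - K_2e^(-2t)

Coefficient matrix A = [[2, 0], [-4, -2]].
Characteristic polynomial det(A - λI) = λ^2 - 4 = 0.
Eigenvalues λ = 2, -2.
For λ=2: (A-λI) row 2 is [-4, -4], so an eigenvector is (-1, 1).
For λ=-2: (A-λI) row 1 is [4, 0], so an eigenvector is (0, -1).
General solution: K_1e^(2t)(-1,1) + K_2e^(-2t)(0,-1).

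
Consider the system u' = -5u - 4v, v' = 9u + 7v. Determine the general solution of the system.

u(t) = 2K_1e^(t) + 2K_2te^(t) - K_2e^(t), v(t) = -3K_1e^(t) - 3K_2te^(t) + K_2e^(t)

Coefficient matrix A = [[-5, -4], [9, 7]].
Characteristic polynomial det(A - λI) = λ^2 - 2λ + 1 = 0.
Single eigenvalue λ = 1 with algebraic multiplicity 2.
Eigenvector v = (2,-3); generalized eigenvector w with (A-λI)w=v is (-1,1).
General solution: e^(t)[K_1·v + K_2·(t·v + w)].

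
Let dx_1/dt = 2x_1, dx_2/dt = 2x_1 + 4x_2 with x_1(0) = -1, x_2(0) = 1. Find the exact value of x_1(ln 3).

-9

A = [[2,0],[2,4]]; eigenvalues λ = 2, 4.
Eigenvectors: (1,-1) for λ=2, (0,1) for λ=4.
From the initial condition, c_1 = -1, c_2 = 0.
x_1(ln 3) = (-1)(3^2)(1) + (0)(3^4)(0) = -9.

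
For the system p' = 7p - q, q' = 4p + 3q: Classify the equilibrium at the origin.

A = [[7,-1],[4,3]]; det(A-λI) = λ^2 - 10λ + 25.
repeated λ = 5 with a single eigenvector.

unstable improper node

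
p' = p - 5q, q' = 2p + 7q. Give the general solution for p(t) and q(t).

p(t) = C_1e^(4t)sin(t) - 2C_1e^(4t)cos(t) - 2C_2e^(4t)sin(t) - C_2e^(4t)cos(t), q(t) = -C_1e^(4t)sin(t) + C_1e^(4t)cos(t) + C_2e^(4t)sin(t) + C_2e^(4t)cos(t)

Coefficient matrix A = [[1, -5], [2, 7]].
Characteristic polynomial det(A - λI) = λ^2 - 8λ + 17 = 0.
Eigenvalues λ = 4 ± i (complex conjugate pair).
For λ=4+i: an eigenvector is (-2,1) - i(1,-1) = (-2 - i, 1 + i).
A real fundamental pair from Re and Im of e^((4+i)t)v: X_1 = e^(4t)(cos(t)·(-2,1) + sin(t)·(1,-1)), X_2 = e^(4t)(sin(t)·(-2,1) - cos(t)·(1,-1)).
General solution: C_1X_1 + C_2X_2.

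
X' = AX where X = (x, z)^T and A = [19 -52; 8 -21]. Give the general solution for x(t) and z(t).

Coefficient matrix A = [[19, -52], [8, -21]].
Characteristic polynomial det(A - λI) = λ^2 + 2λ + 17 = 0.
Eigenvalues λ = -1 ± 4i (complex conjugate pair).
For λ=-1+4i: an eigenvector is (-3,-1) - i(-2,-1) = (-3 + 2i, -1 + i).
A real fundamental pair from Re and Im of e^((-1+4i)t)v: X_1 = e^(-t)(cos(4t)·(-3,-1) + sin(4t)·(-2,-1)), X_2 = e^(-t)(sin(4t)·(-3,-1) - cos(4t)·(-2,-1)).
General solution: C_1X_1 + C_2X_2.

x(t) = -2C_1e^(-t)sin(4t) - 3C_1e^(-t)cos(4t) - 3C_2e^(-t)sin(4t) + 2C_2e^(-t)cos(4t), z(t) = -C_1e^(-t)sin(4t) - C_1e^(-t)cos(4t) - C_2e^(-t)sin(4t) + C_2e^(-t)cos(4t)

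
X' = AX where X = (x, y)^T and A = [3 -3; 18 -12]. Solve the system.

Coefficient matrix A = [[3, -3], [18, -12]].
Characteristic polynomial det(A - λI) = λ^2 + 9λ + 18 = 0.
Eigenvalues λ = -3, -6.
For λ=-3: (A-λI) row 1 is [6, -3], so an eigenvector is (1, 2).
For λ=-6: (A-λI) row 1 is [9, -3], so an eigenvector is (-1, -3).
General solution: K_1e^(-3t)(1,2) + K_2e^(-6t)(-1,-3).

x(t) = K_1e^(-3t) - K_2e^(-6t), y(t) = 2K_1e^(-3t) - 3K_2e^(-6t)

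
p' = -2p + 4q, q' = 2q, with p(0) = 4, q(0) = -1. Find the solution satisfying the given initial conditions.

Coefficient matrix A = [[-2, 4], [0, 2]].
Characteristic polynomial det(A - λI) = λ^2 - 4 = 0.
Eigenvalues λ = 2, -2.
For λ=2: (A-λI) row 1 is [-4, 4], so an eigenvector is (1, 1).
For λ=-2: (A-λI) row 1 is [0, 4], so an eigenvector is (-1, 0).
General solution: c_1e^(2t)(1,1) + c_2e^(-2t)(-1,0).
Applying p(0)=4, q(0)=-1 gives c_1=-1, c_2=-5.

p(t) = -e^(2t) + 5e^(-2t), q(t) = -e^(2t)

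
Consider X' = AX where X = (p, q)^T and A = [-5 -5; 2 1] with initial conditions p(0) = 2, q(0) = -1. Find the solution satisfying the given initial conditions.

Coefficient matrix A = [[-5, -5], [2, 1]].
Characteristic polynomial det(A - λI) = λ^2 + 4λ + 5 = 0.
Eigenvalues λ = -2 ± i (complex conjugate pair).
For λ=-2+i: an eigenvector is (1,-1) - i(2,-1) = (1 - 2i, -1 + i).
A real fundamental pair from Re and Im of e^((-2+i)t)v: X_1 = e^(-2t)(cos(t)·(1,-1) + sin(t)·(2,-1)), X_2 = e^(-2t)(sin(t)·(1,-1) - cos(t)·(2,-1)).
General solution: C_1X_1 + C_2X_2.
Applying p(0)=2, q(0)=-1 gives C_1=0, C_2=-1.

p(t) = -e^(-2t)sin(t) + 2e^(-2t)cos(t), q(t) = e^(-2t)sin(t) - e^(-2t)cos(t)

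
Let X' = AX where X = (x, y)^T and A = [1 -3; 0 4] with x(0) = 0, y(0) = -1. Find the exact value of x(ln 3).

A = [[1,-3],[0,4]]; eigenvalues λ = 4, 1.
Eigenvectors: (-1,1) for λ=4, (-1,0) for λ=1.
From the initial condition, c_1 = -1, c_2 = 1.
x(ln 3) = (-1)(3^4)(-1) + (1)(3^1)(-1) = 78.

78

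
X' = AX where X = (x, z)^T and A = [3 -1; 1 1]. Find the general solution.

Coefficient matrix A = [[3, -1], [1, 1]].
Characteristic polynomial det(A - λI) = λ^2 - 4λ + 4 = 0.
Single eigenvalue λ = 2 with algebraic multiplicity 2.
Eigenvector v = (1,1); generalized eigenvector w with (A-λI)w=v is (0,-1).
General solution: e^(2t)[c_1·v + c_2·(t·v + w)].

x(t) = c_1e^(2t) + c_2te^(2t), z(t) = c_1e^(2t) + c_2te^(2t) - c_2e^(2t)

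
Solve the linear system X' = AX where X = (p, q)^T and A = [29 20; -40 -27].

p(t) = c_1e^(t)sin(4t) - 2c_1e^(t)cos(4t) - 2c_2e^(t)sin(4t) - c_2e^(t)cos(4t), q(t) = -c_1e^(t)sin(4t) + 3c_1e^(t)cos(4t) + 3c_2e^(t)sin(4t) + c_2e^(t)cos(4t)

Coefficient matrix A = [[29, 20], [-40, -27]].
Characteristic polynomial det(A - λI) = λ^2 - 2λ + 17 = 0.
Eigenvalues λ = 1 ± 4i (complex conjugate pair).
For λ=1+4i: an eigenvector is (-2,3) - i(1,-1) = (-2 - i, 3 + i).
A real fundamental pair from Re and Im of e^((1+4i)t)v: X_1 = e^(t)(cos(4t)·(-2,3) + sin(4t)·(1,-1)), X_2 = e^(t)(sin(4t)·(-2,3) - cos(4t)·(1,-1)).
General solution: c_1X_1 + c_2X_2.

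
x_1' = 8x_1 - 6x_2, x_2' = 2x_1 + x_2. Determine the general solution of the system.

Coefficient matrix A = [[8, -6], [2, 1]].
Characteristic polynomial det(A - λI) = λ^2 - 9λ + 20 = 0.
Eigenvalues λ = 4, 5.
For λ=4: (A-λI) row 1 is [4, -6], so an eigenvector is (-3, -2).
For λ=5: (A-λI) row 1 is [3, -6], so an eigenvector is (-2, -1).
General solution: C_1e^(4t)(-3,-2) + C_2e^(5t)(-2,-1).

x_1(t) = -3C_1e^(4t) - 2C_2e^(5t), x_2(t) = -2C_1e^(4t) - C_2e^(5t)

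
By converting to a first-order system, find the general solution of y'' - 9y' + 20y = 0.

y(t) = C_1e^(5t) + C_2e^(4t)

Let x_1 = y, x_2 = y'. Then x_1' = x_2 and x_2' = -20x_1 + 9x_2.
A = [[0,1],[-20,9]]; det(A-λI) = λ^2 - 9λ + 20.
Eigenvalues λ = 5, 4 with eigenvectors (1,5), (1,4).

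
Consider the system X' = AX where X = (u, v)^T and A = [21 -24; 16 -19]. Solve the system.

u(t) = 3c_1e^(5t) + c_2e^(-3t), v(t) = 2c_1e^(5t) + c_2e^(-3t)

Coefficient matrix A = [[21, -24], [16, -19]].
Characteristic polynomial det(A - λI) = λ^2 - 2λ - 15 = 0.
Eigenvalues λ = 5, -3.
For λ=5: (A-λI) row 1 is [16, -24], so an eigenvector is (3, 2).
For λ=-3: (A-λI) row 1 is [24, -24], so an eigenvector is (1, 1).
General solution: c_1e^(5t)(3,2) + c_2e^(-3t)(1,1).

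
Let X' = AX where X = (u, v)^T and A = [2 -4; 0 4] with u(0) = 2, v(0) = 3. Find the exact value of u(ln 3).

-414

A = [[2,-4],[0,4]]; eigenvalues λ = 4, 2.
Eigenvectors: (2,-1) for λ=4, (1,0) for λ=2.
From the initial condition, c_1 = -3, c_2 = 8.
u(ln 3) = (-3)(3^4)(2) + (8)(3^2)(1) = -414.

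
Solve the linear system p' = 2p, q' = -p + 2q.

p(t) = C_2e^(2t), q(t) = -C_1e^(2t) - C_2te^(2t) + C_2e^(2t)

Coefficient matrix A = [[2, 0], [-1, 2]].
Characteristic polynomial det(A - λI) = λ^2 - 4λ + 4 = 0.
Single eigenvalue λ = 2 with algebraic multiplicity 2.
Eigenvector v = (0,-1); generalized eigenvector w with (A-λI)w=v is (1,1).
General solution: e^(2t)[C_1·v + C_2·(t·v + w)].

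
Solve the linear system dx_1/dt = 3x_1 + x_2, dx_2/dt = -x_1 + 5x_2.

Coefficient matrix A = [[3, 1], [-1, 5]].
Characteristic polynomial det(A - λI) = λ^2 - 8λ + 16 = 0.
Single eigenvalue λ = 4 with algebraic multiplicity 2.
Eigenvector v = (1,1); generalized eigenvector w with (A-λI)w=v is (-1,0).
General solution: e^(4t)[K_1·v + K_2·(t·v + w)].

x_1(t) = K_1e^(4t) + K_2te^(4t) - K_2e^(4t), x_2(t) = K_1e^(4t) + K_2te^(4t)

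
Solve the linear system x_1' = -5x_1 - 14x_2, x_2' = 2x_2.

Coefficient matrix A = [[-5, -14], [0, 2]].
Characteristic polynomial det(A - λI) = λ^2 + 3λ - 10 = 0.
Eigenvalues λ = -5, 2.
For λ=-5: (A-λI) row 1 is [0, -14], so an eigenvector is (-1, 0).
For λ=2: (A-λI) row 1 is [-7, -14], so an eigenvector is (-2, 1).
General solution: K_1e^(-5t)(-1,0) + K_2e^(2t)(-2,1).

x_1(t) = -K_1e^(-5t) - 2K_2e^(2t), x_2(t) = K_2e^(2t)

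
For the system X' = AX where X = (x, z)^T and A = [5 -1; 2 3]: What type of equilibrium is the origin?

unstable spiral

A = [[5,-1],[2,3]]; det(A-λI) = λ^2 - 8λ + 17.
λ = 4 ± i: positive real part.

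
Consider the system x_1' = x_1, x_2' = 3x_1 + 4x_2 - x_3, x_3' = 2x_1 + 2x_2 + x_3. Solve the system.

x_1(t) = C_3e^(t), x_2(t) = C_1e^(2t) + C_2e^(3t) - C_3e^(t), x_3(t) = 2C_1e^(2t) + C_2e^(3t)

Coefficient matrix A = [[1, 0, 0], [3, 4, -1], [2, 2, 1]].
det(A - λI) = 0 gives eigenvalues λ = 2, 3, 1.
For λ=2: eigenvector (0,1,2).
For λ=3: eigenvector (0,1,1).
For λ=1: eigenvector (1,-1,0).
General solution: C_1e^(2t)(0,1,2) + C_2e^(3t)(0,1,1) + C_3e^(t)(1,-1,0).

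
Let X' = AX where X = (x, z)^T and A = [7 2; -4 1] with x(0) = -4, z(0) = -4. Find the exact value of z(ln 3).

2484

A = [[7,2],[-4,1]]; eigenvalues λ = 3, 5.
Eigenvectors: (1,-2) for λ=3, (1,-1) for λ=5.
From the initial condition, c_1 = 8, c_2 = -12.
z(ln 3) = (8)(3^3)(-2) + (-12)(3^5)(-1) = 2484.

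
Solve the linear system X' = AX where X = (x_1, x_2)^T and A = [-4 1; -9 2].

Coefficient matrix A = [[-4, 1], [-9, 2]].
Characteristic polynomial det(A - λI) = λ^2 + 2λ + 1 = 0.
Single eigenvalue λ = -1 with algebraic multiplicity 2.
Eigenvector v = (-1,-3); generalized eigenvector w with (A-λI)w=v is (1,2).
General solution: e^(-t)[C_1·v + C_2·(t·v + w)].

x_1(t) = -C_1e^(-t) - C_2te^(-t) + C_2e^(-t), x_2(t) = -3C_1e^(-t) - 3C_2te^(-t) + 2C_2e^(-t)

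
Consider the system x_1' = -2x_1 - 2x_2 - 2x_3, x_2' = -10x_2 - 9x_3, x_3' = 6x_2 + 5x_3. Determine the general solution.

x_1(t) = C_1e^(-2t) + C_2e^(-4t), x_2(t) = 3C_2e^(-4t) - C_3e^(-t), x_3(t) = -2C_2e^(-4t) + C_3e^(-t)

Coefficient matrix A = [[-2, -2, -2], [0, -10, -9], [0, 6, 5]].
det(A - λI) = 0 gives eigenvalues λ = -2, -4, -1.
For λ=-2: eigenvector (1,0,0).
For λ=-4: eigenvector (1,3,-2).
For λ=-1: eigenvector (0,-1,1).
General solution: C_1e^(-2t)(1,0,0) + C_2e^(-4t)(1,3,-2) + C_3e^(-t)(0,-1,1).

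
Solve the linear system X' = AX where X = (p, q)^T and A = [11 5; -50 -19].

p(t) = c_1e^(-4t)sin(5t) - c_2e^(-4t)cos(5t), q(t) = -3c_1e^(-4t)sin(5t) + c_1e^(-4t)cos(5t) + c_2e^(-4t)sin(5t) + 3c_2e^(-4t)cos(5t)

Coefficient matrix A = [[11, 5], [-50, -19]].
Characteristic polynomial det(A - λI) = λ^2 + 8λ + 41 = 0.
Eigenvalues λ = -4 ± 5i (complex conjugate pair).
For λ=-4+5i: an eigenvector is (0,1) - i(1,-3) = (0 - i, 1 + 3i).
A real fundamental pair from Re and Im of e^((-4+5i)t)v: X_1 = e^(-4t)(cos(5t)·(0,1) + sin(5t)·(1,-3)), X_2 = e^(-4t)(sin(5t)·(0,1) - cos(5t)·(1,-3)).
General solution: c_1X_1 + c_2X_2.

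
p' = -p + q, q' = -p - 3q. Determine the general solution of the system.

p(t) = -K_1e^(-2t) - K_2te^(-2t) + K_2e^(-2t), q(t) = K_1e^(-2t) + K_2te^(-2t) - 2K_2e^(-2t)

Coefficient matrix A = [[-1, 1], [-1, -3]].
Characteristic polynomial det(A - λI) = λ^2 + 4λ + 4 = 0.
Single eigenvalue λ = -2 with algebraic multiplicity 2.
Eigenvector v = (-1,1); generalized eigenvector w with (A-λI)w=v is (1,-2).
General solution: e^(-2t)[K_1·v + K_2·(t·v + w)].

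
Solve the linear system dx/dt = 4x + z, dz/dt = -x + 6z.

Coefficient matrix A = [[4, 1], [-1, 6]].
Characteristic polynomial det(A - λI) = λ^2 - 10λ + 25 = 0.
Single eigenvalue λ = 5 with algebraic multiplicity 2.
Eigenvector v = (1,1); generalized eigenvector w with (A-λI)w=v is (-2,-1).
General solution: e^(5t)[K_1·v + K_2·(t·v + w)].

x(t) = K_1e^(5t) + K_2te^(5t) - 2K_2e^(5t), z(t) = K_1e^(5t) + K_2te^(5t) - K_2e^(5t)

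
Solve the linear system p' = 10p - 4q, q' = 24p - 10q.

p(t) = C_1e^(2t) - C_2e^(-2t), q(t) = 2C_1e^(2t) - 3C_2e^(-2t)

Coefficient matrix A = [[10, -4], [24, -10]].
Characteristic polynomial det(A - λI) = λ^2 - 4 = 0.
Eigenvalues λ = 2, -2.
For λ=2: (A-λI) row 1 is [8, -4], so an eigenvector is (1, 2).
For λ=-2: (A-λI) row 1 is [12, -4], so an eigenvector is (-1, -3).
General solution: C_1e^(2t)(1,2) + C_2e^(-2t)(-1,-3).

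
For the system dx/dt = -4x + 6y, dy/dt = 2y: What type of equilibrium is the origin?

A = [[-4,6],[0,2]]; det(A-λI) = λ^2 + 2λ - 8.
λ = -4, 2: opposite signs.

saddle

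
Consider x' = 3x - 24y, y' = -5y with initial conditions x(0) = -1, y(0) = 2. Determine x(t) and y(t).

x(t) = -7e^(3t) + 6e^(-5t), y(t) = 2e^(-5t)

Coefficient matrix A = [[3, -24], [0, -5]].
Characteristic polynomial det(A - λI) = λ^2 + 2λ - 15 = 0.
Eigenvalues λ = -5, 3.
For λ=-5: (A-λI) row 1 is [8, -24], so an eigenvector is (3, 1).
For λ=3: (A-λI) row 1 is [0, -24], so an eigenvector is (-1, 0).
General solution: c_1e^(-5t)(3,1) + c_2e^(3t)(-1,0).
Applying x(0)=-1, y(0)=2 gives c_1=2, c_2=7.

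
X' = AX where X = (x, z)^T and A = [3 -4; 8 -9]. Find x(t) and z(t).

x(t) = -K_1e^(-t) - K_2e^(-5t), z(t) = -K_1e^(-t) - 2K_2e^(-5t)

Coefficient matrix A = [[3, -4], [8, -9]].
Characteristic polynomial det(A - λI) = λ^2 + 6λ + 5 = 0.
Eigenvalues λ = -1, -5.
For λ=-1: (A-λI) row 1 is [4, -4], so an eigenvector is (-1, -1).
For λ=-5: (A-λI) row 1 is [8, -4], so an eigenvector is (-1, -2).
General solution: K_1e^(-t)(-1,-1) + K_2e^(-5t)(-1,-2).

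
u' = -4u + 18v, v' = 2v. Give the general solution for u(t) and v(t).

u(t) = -3c_1e^(2t) + c_2e^(-4t), v(t) = -c_1e^(2t)

Coefficient matrix A = [[-4, 18], [0, 2]].
Characteristic polynomial det(A - λI) = λ^2 + 2λ - 8 = 0.
Eigenvalues λ = 2, -4.
For λ=2: (A-λI) row 1 is [-6, 18], so an eigenvector is (-3, -1).
For λ=-4: (A-λI) row 1 is [0, 18], so an eigenvector is (1, 0).
General solution: c_1e^(2t)(-3,-1) + c_2e^(-4t)(1,0).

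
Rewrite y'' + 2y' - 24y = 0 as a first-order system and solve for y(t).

y(t) = K_1e^(-6t) + K_2e^(4t)

Let x_1 = y, x_2 = y'. Then x_1' = x_2 and x_2' = 24x_1 - 2x_2.
A = [[0,1],[24,-2]]; det(A-λI) = λ^2 + 2λ - 24.
Eigenvalues λ = -6, 4 with eigenvectors (1,-6), (1,4).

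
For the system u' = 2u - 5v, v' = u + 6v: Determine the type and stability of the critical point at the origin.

A = [[2,-5],[1,6]]; det(A-λI) = λ^2 - 8λ + 17.
λ = 4 ± i: positive real part.

unstable spiral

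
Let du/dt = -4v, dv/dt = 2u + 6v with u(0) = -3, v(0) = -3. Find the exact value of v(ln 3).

-675

A = [[0,-4],[2,6]]; eigenvalues λ = 4, 2.
Eigenvectors: (-1,1) for λ=4, (-2,1) for λ=2.
From the initial condition, c_1 = -9, c_2 = 6.
v(ln 3) = (-9)(3^4)(1) + (6)(3^2)(1) = -675.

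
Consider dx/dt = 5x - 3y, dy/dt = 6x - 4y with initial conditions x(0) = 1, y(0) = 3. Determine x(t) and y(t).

Coefficient matrix A = [[5, -3], [6, -4]].
Characteristic polynomial det(A - λI) = λ^2 - λ - 2 = 0.
Eigenvalues λ = -1, 2.
For λ=-1: (A-λI) row 1 is [6, -3], so an eigenvector is (-1, -2).
For λ=2: (A-λI) row 1 is [3, -3], so an eigenvector is (1, 1).
General solution: C_1e^(-t)(-1,-2) + C_2e^(2t)(1,1).
Applying x(0)=1, y(0)=3 gives C_1=-2, C_2=-1.

x(t) = -e^(2t) + 2e^(-t), y(t) = -e^(2t) + 4e^(-t)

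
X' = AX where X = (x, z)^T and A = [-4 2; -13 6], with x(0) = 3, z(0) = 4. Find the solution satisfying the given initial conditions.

Coefficient matrix A = [[-4, 2], [-13, 6]].
Characteristic polynomial det(A - λI) = λ^2 - 2λ + 2 = 0.
Eigenvalues λ = 1 ± i (complex conjugate pair).
For λ=1+i: an eigenvector is (-1,-2) - i(1,3) = (-1 - i, -2 - 3i).
A real fundamental pair from Re and Im of e^((1+i)t)v: X_1 = e^(t)(cos(t)·(-1,-2) + sin(t)·(1,3)), X_2 = e^(t)(sin(t)·(-1,-2) - cos(t)·(1,3)).
General solution: c_1X_1 + c_2X_2.
Applying x(0)=3, z(0)=4 gives c_1=-5, c_2=2.

x(t) = -7e^(t)sin(t) + 3e^(t)cos(t), z(t) = -19e^(t)sin(t) + 4e^(t)cos(t)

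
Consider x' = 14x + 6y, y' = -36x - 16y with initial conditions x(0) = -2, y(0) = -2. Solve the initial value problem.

x(t) = -8e^(2t) + 6e^(-4t), y(t) = 16e^(2t) - 18e^(-4t)

Coefficient matrix A = [[14, 6], [-36, -16]].
Characteristic polynomial det(A - λI) = λ^2 + 2λ - 8 = 0.
Eigenvalues λ = 2, -4.
For λ=2: (A-λI) row 1 is [12, 6], so an eigenvector is (-1, 2).
For λ=-4: (A-λI) row 1 is [18, 6], so an eigenvector is (1, -3).
General solution: K_1e^(2t)(-1,2) + K_2e^(-4t)(1,-3).
Applying x(0)=-2, y(0)=-2 gives K_1=8, K_2=6.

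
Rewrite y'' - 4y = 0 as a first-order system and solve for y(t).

Let x_1 = y, x_2 = y'. Then x_1' = x_2 and x_2' = 4x_1.
A = [[0,1],[4,0]]; det(A-λI) = λ^2 - 4.
Eigenvalues λ = 2, -2 with eigenvectors (1,2), (1,-2).

y(t) = K_1e^(2t) + K_2e^(-2t)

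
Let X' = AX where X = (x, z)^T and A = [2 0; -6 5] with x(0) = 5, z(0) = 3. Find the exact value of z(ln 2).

-184

A = [[2,0],[-6,5]]; eigenvalues λ = 5, 2.
Eigenvectors: (0,1) for λ=5, (1,2) for λ=2.
From the initial condition, c_1 = -7, c_2 = 5.
z(ln 2) = (-7)(2^5)(1) + (5)(2^2)(2) = -184.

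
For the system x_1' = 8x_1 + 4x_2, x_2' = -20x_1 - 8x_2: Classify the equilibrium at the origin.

A = [[8,4],[-20,-8]]; det(A-λI) = λ^2 + 16.
λ = 0 ± 4i: zero real part.

center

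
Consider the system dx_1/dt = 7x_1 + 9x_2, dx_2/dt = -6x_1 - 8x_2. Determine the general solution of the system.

Coefficient matrix A = [[7, 9], [-6, -8]].
Characteristic polynomial det(A - λI) = λ^2 + λ - 2 = 0.
Eigenvalues λ = -2, 1.
For λ=-2: (A-λI) row 1 is [9, 9], so an eigenvector is (-1, 1).
For λ=1: (A-λI) row 1 is [6, 9], so an eigenvector is (3, -2).
General solution: c_1e^(-2t)(-1,1) + c_2e^(t)(3,-2).

x_1(t) = -c_1e^(-2t) + 3c_2e^(t), x_2(t) = c_1e^(-2t) - 2c_2e^(t)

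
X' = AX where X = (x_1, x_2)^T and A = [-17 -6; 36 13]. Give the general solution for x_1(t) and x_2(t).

Coefficient matrix A = [[-17, -6], [36, 13]].
Characteristic polynomial det(A - λI) = λ^2 + 4λ - 5 = 0.
Eigenvalues λ = -5, 1.
For λ=-5: (A-λI) row 1 is [-12, -6], so an eigenvector is (1, -2).
For λ=1: (A-λI) row 1 is [-18, -6], so an eigenvector is (-1, 3).
General solution: K_1e^(-5t)(1,-2) + K_2e^(t)(-1,3).

x_1(t) = K_1e^(-5t) - K_2e^(t), x_2(t) = -2K_1e^(-5t) + 3K_2e^(t)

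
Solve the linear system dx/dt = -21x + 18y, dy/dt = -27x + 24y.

x(t) = -K_1e^(-3t) + 2K_2e^(6t), y(t) = -K_1e^(-3t) + 3K_2e^(6t)

Coefficient matrix A = [[-21, 18], [-27, 24]].
Characteristic polynomial det(A - λI) = λ^2 - 3λ - 18 = 0.
Eigenvalues λ = -3, 6.
For λ=-3: (A-λI) row 1 is [-18, 18], so an eigenvector is (-1, -1).
For λ=6: (A-λI) row 1 is [-27, 18], so an eigenvector is (2, 3).
General solution: K_1e^(-3t)(-1,-1) + K_2e^(6t)(2,3).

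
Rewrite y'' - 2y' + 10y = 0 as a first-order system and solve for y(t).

y(t) = K_1e^(t)cos(3t) + K_2e^(t)sin(3t)

Let x_1 = y, x_2 = y'. Then x_1' = x_2 and x_2' = -10x_1 + 2x_2.
A = [[0,1],[-10,2]]; det(A-λI) = λ^2 - 2λ + 10.
Eigenvalues λ = 1 ± 3i.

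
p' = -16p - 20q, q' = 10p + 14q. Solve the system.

p(t) = -2K_1e^(-6t) + K_2e^(4t), q(t) = K_1e^(-6t) - K_2e^(4t)

Coefficient matrix A = [[-16, -20], [10, 14]].
Characteristic polynomial det(A - λI) = λ^2 + 2λ - 24 = 0.
Eigenvalues λ = -6, 4.
For λ=-6: (A-λI) row 1 is [-10, -20], so an eigenvector is (-2, 1).
For λ=4: (A-λI) row 1 is [-20, -20], so an eigenvector is (1, -1).
General solution: K_1e^(-6t)(-2,1) + K_2e^(4t)(1,-1).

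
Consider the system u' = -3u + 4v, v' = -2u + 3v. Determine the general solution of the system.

Coefficient matrix A = [[-3, 4], [-2, 3]].
Characteristic polynomial det(A - λI) = λ^2 - 1 = 0.
Eigenvalues λ = -1, 1.
For λ=-1: (A-λI) row 1 is [-2, 4], so an eigenvector is (2, 1).
For λ=1: (A-λI) row 1 is [-4, 4], so an eigenvector is (-1, -1).
General solution: c_1e^(-t)(2,1) + c_2e^(t)(-1,-1).

u(t) = 2c_1e^(-t) - c_2e^(t), v(t) = c_1e^(-t) - c_2e^(t)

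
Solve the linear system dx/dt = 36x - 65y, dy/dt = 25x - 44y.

x(t) = -2c_1e^(-4t)sin(5t) + 3c_1e^(-4t)cos(5t) + 3c_2e^(-4t)sin(5t) + 2c_2e^(-4t)cos(5t), y(t) = -c_1e^(-4t)sin(5t) + 2c_1e^(-4t)cos(5t) + 2c_2e^(-4t)sin(5t) + c_2e^(-4t)cos(5t)

Coefficient matrix A = [[36, -65], [25, -44]].
Characteristic polynomial det(A - λI) = λ^2 + 8λ + 41 = 0.
Eigenvalues λ = -4 ± 5i (complex conjugate pair).
For λ=-4+5i: an eigenvector is (3,2) - i(-2,-1) = (3 + 2i, 2 + i).
A real fundamental pair from Re and Im of e^((-4+5i)t)v: X_1 = e^(-4t)(cos(5t)·(3,2) + sin(5t)·(-2,-1)), X_2 = e^(-4t)(sin(5t)·(3,2) - cos(5t)·(-2,-1)).
General solution: c_1X_1 + c_2X_2.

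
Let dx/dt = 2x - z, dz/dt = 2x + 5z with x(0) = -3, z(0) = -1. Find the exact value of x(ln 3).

A = [[2,-1],[2,5]]; eigenvalues λ = 4, 3.
Eigenvectors: (1,-2) for λ=4, (-1,1) for λ=3.
From the initial condition, c_1 = 4, c_2 = 7.
x(ln 3) = (4)(3^4)(1) + (7)(3^3)(-1) = 135.

135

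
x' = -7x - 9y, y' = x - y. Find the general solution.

Coefficient matrix A = [[-7, -9], [1, -1]].
Characteristic polynomial det(A - λI) = λ^2 + 8λ + 16 = 0.
Single eigenvalue λ = -4 with algebraic multiplicity 2.
Eigenvector v = (3,-1); generalized eigenvector w with (A-λI)w=v is (-1,0).
General solution: e^(-4t)[K_1·v + K_2·(t·v + w)].

x(t) = 3K_1e^(-4t) + 3K_2te^(-4t) - K_2e^(-4t), y(t) = -K_1e^(-4t) - K_2te^(-4t)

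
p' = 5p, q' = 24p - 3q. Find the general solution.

p(t) = -C_1e^(5t), q(t) = -3C_1e^(5t) - C_2e^(-3t)

Coefficient matrix A = [[5, 0], [24, -3]].
Characteristic polynomial det(A - λI) = λ^2 - 2λ - 15 = 0.
Eigenvalues λ = 5, -3.
For λ=5: (A-λI) row 2 is [24, -8], so an eigenvector is (-1, -3).
For λ=-3: (A-λI) row 1 is [8, 0], so an eigenvector is (0, -1).
General solution: C_1e^(5t)(-1,-3) + C_2e^(-3t)(0,-1).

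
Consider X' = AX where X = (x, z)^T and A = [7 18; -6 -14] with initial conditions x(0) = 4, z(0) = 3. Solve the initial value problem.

Coefficient matrix A = [[7, 18], [-6, -14]].
Characteristic polynomial det(A - λI) = λ^2 + 7λ + 10 = 0.
Eigenvalues λ = -5, -2.
For λ=-5: (A-λI) row 1 is [12, 18], so an eigenvector is (-3, 2).
For λ=-2: (A-λI) row 1 is [9, 18], so an eigenvector is (-2, 1).
General solution: K_1e^(-5t)(-3,2) + K_2e^(-2t)(-2,1).
Applying x(0)=4, z(0)=3 gives K_1=10, K_2=-17.

x(t) = 34e^(-2t) - 30e^(-5t), z(t) = -17e^(-2t) + 20e^(-5t)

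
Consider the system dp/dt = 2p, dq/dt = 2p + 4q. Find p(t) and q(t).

Coefficient matrix A = [[2, 0], [2, 4]].
Characteristic polynomial det(A - λI) = λ^2 - 6λ + 8 = 0.
Eigenvalues λ = 2, 4.
For λ=2: (A-λI) row 2 is [2, 2], so an eigenvector is (-1, 1).
For λ=4: (A-λI) row 1 is [-2, 0], so an eigenvector is (0, 1).
General solution: C_1e^(2t)(-1,1) + C_2e^(4t)(0,1).

p(t) = -C_1e^(2t), q(t) = C_1e^(2t) + C_2e^(4t)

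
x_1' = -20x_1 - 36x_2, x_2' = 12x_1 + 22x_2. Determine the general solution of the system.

Coefficient matrix A = [[-20, -36], [12, 22]].
Characteristic polynomial det(A - λI) = λ^2 - 2λ - 8 = 0.
Eigenvalues λ = -2, 4.
For λ=-2: (A-λI) row 1 is [-18, -36], so an eigenvector is (2, -1).
For λ=4: (A-λI) row 1 is [-24, -36], so an eigenvector is (-3, 2).
General solution: c_1e^(-2t)(2,-1) + c_2e^(4t)(-3,2).

x_1(t) = 2c_1e^(-2t) - 3c_2e^(4t), x_2(t) = -c_1e^(-2t) + 2c_2e^(4t)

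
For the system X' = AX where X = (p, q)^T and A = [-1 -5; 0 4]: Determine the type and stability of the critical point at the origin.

saddle

A = [[-1,-5],[0,4]]; det(A-λI) = λ^2 - 3λ - 4.
λ = 4, -1: opposite signs.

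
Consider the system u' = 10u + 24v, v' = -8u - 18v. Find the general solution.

Coefficient matrix A = [[10, 24], [-8, -18]].
Characteristic polynomial det(A - λI) = λ^2 + 8λ + 12 = 0.
Eigenvalues λ = -6, -2.
For λ=-6: (A-λI) row 1 is [16, 24], so an eigenvector is (3, -2).
For λ=-2: (A-λI) row 1 is [12, 24], so an eigenvector is (2, -1).
General solution: C_1e^(-6t)(3,-2) + C_2e^(-2t)(2,-1).

u(t) = 3C_1e^(-6t) + 2C_2e^(-2t), v(t) = -2C_1e^(-6t) - C_2e^(-2t)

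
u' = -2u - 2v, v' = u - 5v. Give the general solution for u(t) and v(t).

u(t) = 2c_1e^(-3t) + c_2e^(-4t), v(t) = c_1e^(-3t) + c_2e^(-4t)

Coefficient matrix A = [[-2, -2], [1, -5]].
Characteristic polynomial det(A - λI) = λ^2 + 7λ + 12 = 0.
Eigenvalues λ = -3, -4.
For λ=-3: (A-λI) row 1 is [1, -2], so an eigenvector is (2, 1).
For λ=-4: (A-λI) row 1 is [2, -2], so an eigenvector is (1, 1).
General solution: c_1e^(-3t)(2,1) + c_2e^(-4t)(1,1).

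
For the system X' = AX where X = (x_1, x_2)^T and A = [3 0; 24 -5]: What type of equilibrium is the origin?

saddle

A = [[3,0],[24,-5]]; det(A-λI) = λ^2 + 2λ - 15.
λ = 3, -5: opposite signs.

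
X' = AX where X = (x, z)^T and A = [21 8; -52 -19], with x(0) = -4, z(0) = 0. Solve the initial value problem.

Coefficient matrix A = [[21, 8], [-52, -19]].
Characteristic polynomial det(A - λI) = λ^2 - 2λ + 17 = 0.
Eigenvalues λ = 1 ± 4i (complex conjugate pair).
For λ=1+4i: an eigenvector is (-1,2) - i(-1,3) = (-1 + i, 2 - 3i).
A real fundamental pair from Re and Im of e^((1+4i)t)v: X_1 = e^(t)(cos(4t)·(-1,2) + sin(4t)·(-1,3)), X_2 = e^(t)(sin(4t)·(-1,2) - cos(4t)·(-1,3)).
General solution: K_1X_1 + K_2X_2.
Applying x(0)=-4, z(0)=0 gives K_1=12, K_2=8.

x(t) = -20e^(t)sin(4t) - 4e^(t)cos(4t), z(t) = 52e^(t)sin(4t)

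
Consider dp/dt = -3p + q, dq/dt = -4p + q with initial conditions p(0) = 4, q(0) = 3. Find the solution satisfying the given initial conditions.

p(t) = -5te^(-t) + 4e^(-t), q(t) = -10te^(-t) + 3e^(-t)

Coefficient matrix A = [[-3, 1], [-4, 1]].
Characteristic polynomial det(A - λI) = λ^2 + 2λ + 1 = 0.
Single eigenvalue λ = -1 with algebraic multiplicity 2.
Eigenvector v = (-1,-2); generalized eigenvector w with (A-λI)w=v is (-1,-3).
General solution: e^(-t)[C_1·v + C_2·(t·v + w)].
Applying p(0)=4, q(0)=3 gives C_1=-9, C_2=5.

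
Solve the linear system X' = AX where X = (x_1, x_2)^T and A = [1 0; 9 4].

x_1(t) = c_1e^(t), x_2(t) = -3c_1e^(t) - c_2e^(4t)

Coefficient matrix A = [[1, 0], [9, 4]].
Characteristic polynomial det(A - λI) = λ^2 - 5λ + 4 = 0.
Eigenvalues λ = 1, 4.
For λ=1: (A-λI) row 2 is [9, 3], so an eigenvector is (1, -3).
For λ=4: (A-λI) row 1 is [-3, 0], so an eigenvector is (0, -1).
General solution: c_1e^(t)(1,-3) + c_2e^(4t)(0,-1).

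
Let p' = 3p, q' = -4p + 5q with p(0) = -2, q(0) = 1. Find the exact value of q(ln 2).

128

A = [[3,0],[-4,5]]; eigenvalues λ = 5, 3.
Eigenvectors: (0,-1) for λ=5, (1,2) for λ=3.
From the initial condition, c_1 = -5, c_2 = -2.
q(ln 2) = (-5)(2^5)(-1) + (-2)(2^3)(2) = 128.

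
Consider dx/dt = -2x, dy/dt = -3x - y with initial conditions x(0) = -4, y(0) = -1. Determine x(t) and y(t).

x(t) = -4e^(-2t), y(t) = 11e^(-t) - 12e^(-2t)

Coefficient matrix A = [[-2, 0], [-3, -1]].
Characteristic polynomial det(A - λI) = λ^2 + 3λ + 2 = 0.
Eigenvalues λ = -1, -2.
For λ=-1: (A-λI) row 1 is [-1, 0], so an eigenvector is (0, -1).
For λ=-2: (A-λI) row 2 is [-3, 1], so an eigenvector is (1, 3).
General solution: K_1e^(-t)(0,-1) + K_2e^(-2t)(1,3).
Applying x(0)=-4, y(0)=-1 gives K_1=-11, K_2=-4.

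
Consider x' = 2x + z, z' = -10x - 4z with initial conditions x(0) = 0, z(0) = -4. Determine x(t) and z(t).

Coefficient matrix A = [[2, 1], [-10, -4]].
Characteristic polynomial det(A - λI) = λ^2 + 2λ + 2 = 0.
Eigenvalues λ = -1 ± i (complex conjugate pair).
For λ=-1+i: an eigenvector is (-1,3) - i(0,1) = (-1, 3 - i).
A real fundamental pair from Re and Im of e^((-1+i)t)v: X_1 = e^(-t)(cos(t)·(-1,3) + sin(t)·(0,1)), X_2 = e^(-t)(sin(t)·(-1,3) - cos(t)·(0,1)).
General solution: C_1X_1 + C_2X_2.
Applying x(0)=0, z(0)=-4 gives C_1=0, C_2=4.

x(t) = -4e^(-t)sin(t), z(t) = 12e^(-t)sin(t) - 4e^(-t)cos(t)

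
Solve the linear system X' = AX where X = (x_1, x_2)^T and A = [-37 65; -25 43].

Coefficient matrix A = [[-37, 65], [-25, 43]].
Characteristic polynomial det(A - λI) = λ^2 - 6λ + 34 = 0.
Eigenvalues λ = 3 ± 5i (complex conjugate pair).
For λ=3+5i: an eigenvector is (3,2) - i(2,1) = (3 - 2i, 2 - i).
A real fundamental pair from Re and Im of e^((3+5i)t)v: X_1 = e^(3t)(cos(5t)·(3,2) + sin(5t)·(2,1)), X_2 = e^(3t)(sin(5t)·(3,2) - cos(5t)·(2,1)).
General solution: c_1X_1 + c_2X_2.

x_1(t) = 2c_1e^(3t)sin(5t) + 3c_1e^(3t)cos(5t) + 3c_2e^(3t)sin(5t) - 2c_2e^(3t)cos(5t), x_2(t) = c_1e^(3t)sin(5t) + 2c_1e^(3t)cos(5t) + 2c_2e^(3t)sin(5t) - c_2e^(3t)cos(5t)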